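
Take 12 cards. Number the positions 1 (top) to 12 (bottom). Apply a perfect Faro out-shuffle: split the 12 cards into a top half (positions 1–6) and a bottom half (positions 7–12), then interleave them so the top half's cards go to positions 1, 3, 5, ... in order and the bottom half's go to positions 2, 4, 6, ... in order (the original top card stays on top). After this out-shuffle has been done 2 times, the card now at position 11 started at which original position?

Work backwards from position 11, undoing one out-shuffle at a time:
11 ← 6 ← 9
So the card now at position 11 started at position 9.

9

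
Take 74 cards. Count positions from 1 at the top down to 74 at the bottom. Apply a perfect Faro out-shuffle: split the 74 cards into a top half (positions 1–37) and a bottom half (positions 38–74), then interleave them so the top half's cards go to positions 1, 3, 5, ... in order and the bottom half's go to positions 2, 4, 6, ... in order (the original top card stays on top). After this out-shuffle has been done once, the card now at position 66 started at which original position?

70

Work backwards from position 66, undoing one out-shuffle at a time:
66 ← 70
So the card now at position 66 started at position 70.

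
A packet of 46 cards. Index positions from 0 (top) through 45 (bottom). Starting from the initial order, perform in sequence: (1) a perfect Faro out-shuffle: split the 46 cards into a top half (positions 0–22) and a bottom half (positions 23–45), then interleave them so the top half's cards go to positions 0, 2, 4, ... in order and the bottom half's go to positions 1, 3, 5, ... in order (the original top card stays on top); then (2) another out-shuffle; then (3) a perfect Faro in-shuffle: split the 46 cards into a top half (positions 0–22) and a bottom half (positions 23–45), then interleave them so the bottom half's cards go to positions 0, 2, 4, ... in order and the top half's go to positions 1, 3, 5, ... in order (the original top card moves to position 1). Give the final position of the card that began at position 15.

Track the card from position 15 forward through each operation:
  after op 1 (out-shuffle): 15 → 30
  after op 2 (out-shuffle): 30 → 15
  after op 3 (in-shuffle): 15 → 31

31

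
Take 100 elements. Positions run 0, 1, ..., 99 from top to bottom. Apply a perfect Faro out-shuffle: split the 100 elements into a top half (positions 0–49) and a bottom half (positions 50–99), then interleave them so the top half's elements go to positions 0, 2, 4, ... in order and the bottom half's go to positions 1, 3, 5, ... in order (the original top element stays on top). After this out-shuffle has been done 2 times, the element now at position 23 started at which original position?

80

Work backwards from position 23, undoing one out-shuffle at a time:
23 ← 61 ← 80
So the element now at position 23 started at position 80.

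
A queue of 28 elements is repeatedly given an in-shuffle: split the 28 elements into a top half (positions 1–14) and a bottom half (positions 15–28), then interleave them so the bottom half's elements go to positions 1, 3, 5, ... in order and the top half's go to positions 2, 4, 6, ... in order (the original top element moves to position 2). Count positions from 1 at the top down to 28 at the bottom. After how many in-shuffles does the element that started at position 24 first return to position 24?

28

Follow position 24 under repeated in-shuffles:
24 → 19 → 9 → 18 → 7 → 14 → 28 → 27 → ... → 24 (length 28)
It first returns after 28 in-shuffles.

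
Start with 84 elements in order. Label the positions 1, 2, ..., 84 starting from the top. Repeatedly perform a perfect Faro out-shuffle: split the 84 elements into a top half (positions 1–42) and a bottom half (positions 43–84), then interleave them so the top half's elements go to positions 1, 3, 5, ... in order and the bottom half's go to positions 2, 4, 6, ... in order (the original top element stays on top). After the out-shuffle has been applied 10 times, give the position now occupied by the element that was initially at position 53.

Track the element's position through each out-shuffle:
53 → 22 → 43 → 2 → 3 → 5 → 9 → 17 → 33 → 65 → 46

46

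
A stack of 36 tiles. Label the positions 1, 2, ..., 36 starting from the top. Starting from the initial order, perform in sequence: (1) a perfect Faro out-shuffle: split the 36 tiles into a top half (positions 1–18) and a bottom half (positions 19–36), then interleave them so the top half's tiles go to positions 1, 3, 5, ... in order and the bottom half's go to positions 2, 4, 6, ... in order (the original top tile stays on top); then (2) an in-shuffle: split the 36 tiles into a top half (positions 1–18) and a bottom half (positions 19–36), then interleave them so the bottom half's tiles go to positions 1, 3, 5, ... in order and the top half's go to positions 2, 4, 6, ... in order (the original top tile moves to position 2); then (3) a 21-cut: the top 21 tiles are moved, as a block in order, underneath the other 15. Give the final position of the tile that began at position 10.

Track the tile from position 10 forward through each operation:
  after op 1 (out-shuffle): 10 → 19
  after op 2 (in-shuffle): 19 → 1
  after op 3 (cut 21): 1 → 16

16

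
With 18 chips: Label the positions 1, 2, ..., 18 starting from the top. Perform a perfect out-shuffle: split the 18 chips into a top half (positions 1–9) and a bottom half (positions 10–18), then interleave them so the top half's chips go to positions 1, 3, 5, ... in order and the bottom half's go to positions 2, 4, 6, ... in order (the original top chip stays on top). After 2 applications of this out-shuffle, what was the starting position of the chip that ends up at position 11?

Work backwards from position 11, undoing one out-shuffle at a time:
11 ← 6 ← 12
So the chip now at position 11 started at position 12.

12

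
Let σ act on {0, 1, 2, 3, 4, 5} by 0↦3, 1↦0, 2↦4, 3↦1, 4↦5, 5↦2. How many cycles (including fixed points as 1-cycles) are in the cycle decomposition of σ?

Cycle decomposition: (0 3 1) (2 4 5).
2 cycles.

2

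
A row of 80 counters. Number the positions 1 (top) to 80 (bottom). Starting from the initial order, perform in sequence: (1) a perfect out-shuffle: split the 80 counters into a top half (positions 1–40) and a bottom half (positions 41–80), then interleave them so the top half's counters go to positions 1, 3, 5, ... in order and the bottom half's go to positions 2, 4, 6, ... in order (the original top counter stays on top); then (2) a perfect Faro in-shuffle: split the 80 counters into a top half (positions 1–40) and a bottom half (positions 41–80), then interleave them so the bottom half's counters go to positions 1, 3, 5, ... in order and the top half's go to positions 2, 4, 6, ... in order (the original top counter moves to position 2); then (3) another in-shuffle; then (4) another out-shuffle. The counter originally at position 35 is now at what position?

65

Track the counter from position 35 forward through each operation:
  after op 1 (out-shuffle): 35 → 69
  after op 2 (in-shuffle): 69 → 57
  after op 3 (in-shuffle): 57 → 33
  after op 4 (out-shuffle): 33 → 65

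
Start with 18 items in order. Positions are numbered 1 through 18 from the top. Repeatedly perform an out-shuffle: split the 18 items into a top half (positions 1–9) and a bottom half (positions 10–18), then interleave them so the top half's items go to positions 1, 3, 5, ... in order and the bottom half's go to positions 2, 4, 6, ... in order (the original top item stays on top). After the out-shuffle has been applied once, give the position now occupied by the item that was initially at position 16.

14

Track the item's position through each out-shuffle:
16 → 14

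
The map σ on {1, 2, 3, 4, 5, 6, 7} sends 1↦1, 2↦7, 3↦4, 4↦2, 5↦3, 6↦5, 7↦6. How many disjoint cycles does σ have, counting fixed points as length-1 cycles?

2

Cycle decomposition: (1) (2 7 6 5 3 4).
2 cycles.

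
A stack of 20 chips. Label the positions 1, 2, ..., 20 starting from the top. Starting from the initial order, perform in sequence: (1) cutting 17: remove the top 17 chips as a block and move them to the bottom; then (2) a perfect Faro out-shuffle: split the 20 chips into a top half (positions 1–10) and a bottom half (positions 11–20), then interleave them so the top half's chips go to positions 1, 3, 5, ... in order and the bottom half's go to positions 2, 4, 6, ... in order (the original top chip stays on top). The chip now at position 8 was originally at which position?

11

Undo the operations in reverse order, starting from position 8:
  undo op 2 (out-shuffle, from bottom half): 8 ← 14
  undo op 1 (cut 17): 14 ← 11
So the chip at position 8 came from original position 11.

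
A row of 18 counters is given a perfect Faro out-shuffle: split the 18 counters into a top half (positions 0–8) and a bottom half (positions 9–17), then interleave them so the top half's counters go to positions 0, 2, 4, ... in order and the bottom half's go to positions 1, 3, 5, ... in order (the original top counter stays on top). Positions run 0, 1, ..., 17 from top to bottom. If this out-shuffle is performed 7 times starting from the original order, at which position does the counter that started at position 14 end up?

Track the counter's position through each out-shuffle:
14 → 11 → 5 → 10 → 3 → 6 → 12 → 7

7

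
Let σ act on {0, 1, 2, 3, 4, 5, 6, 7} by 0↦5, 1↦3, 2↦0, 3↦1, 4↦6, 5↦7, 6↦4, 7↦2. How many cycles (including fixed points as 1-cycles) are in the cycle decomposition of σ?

Cycle decomposition: (0 5 7 2) (1 3) (4 6).
3 cycles.

3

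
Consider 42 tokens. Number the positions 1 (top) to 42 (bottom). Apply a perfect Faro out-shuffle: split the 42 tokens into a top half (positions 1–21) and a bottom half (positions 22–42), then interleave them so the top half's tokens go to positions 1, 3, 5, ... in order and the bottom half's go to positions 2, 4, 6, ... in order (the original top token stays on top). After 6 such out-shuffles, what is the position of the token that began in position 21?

Track the token's position through each out-shuffle:
21 → 41 → 40 → 38 → 34 → 26 → 10

10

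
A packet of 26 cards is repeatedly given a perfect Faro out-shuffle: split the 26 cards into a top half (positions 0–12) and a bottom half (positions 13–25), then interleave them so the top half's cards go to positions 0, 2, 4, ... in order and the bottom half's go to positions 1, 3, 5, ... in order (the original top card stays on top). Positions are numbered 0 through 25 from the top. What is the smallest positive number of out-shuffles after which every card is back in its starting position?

20

The out-shuffle permutes the 26 positions with cycle lengths [1, 1, 4, 20].
Every card is home exactly when every cycle has completed a whole number of laps, i.e. after lcm(1, 4, 20) = 20 out-shuffles.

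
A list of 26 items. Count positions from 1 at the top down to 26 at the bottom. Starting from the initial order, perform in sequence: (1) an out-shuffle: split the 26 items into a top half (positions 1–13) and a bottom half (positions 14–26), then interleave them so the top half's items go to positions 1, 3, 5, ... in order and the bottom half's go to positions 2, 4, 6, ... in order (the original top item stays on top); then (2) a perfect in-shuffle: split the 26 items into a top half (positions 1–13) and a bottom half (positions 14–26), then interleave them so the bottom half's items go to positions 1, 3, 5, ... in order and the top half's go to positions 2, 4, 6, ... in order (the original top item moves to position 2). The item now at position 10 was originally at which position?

3

Undo the operations in reverse order, starting from position 10:
  undo op 2 (in-shuffle, from top half): 10 ← 5
  undo op 1 (out-shuffle, from top half): 5 ← 3
So the item at position 10 came from original position 3.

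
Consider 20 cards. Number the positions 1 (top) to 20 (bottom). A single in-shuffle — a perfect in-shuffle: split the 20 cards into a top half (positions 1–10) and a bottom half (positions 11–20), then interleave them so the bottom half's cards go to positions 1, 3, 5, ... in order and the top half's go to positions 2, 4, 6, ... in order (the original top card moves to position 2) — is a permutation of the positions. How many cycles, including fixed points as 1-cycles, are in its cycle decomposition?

Trace each unvisited position around until it returns:
(1 2 4 8 16 11) (3 6 12) (5 10 20 19 17 13) (7 14) (9 18 15)
5 cycles in total.

5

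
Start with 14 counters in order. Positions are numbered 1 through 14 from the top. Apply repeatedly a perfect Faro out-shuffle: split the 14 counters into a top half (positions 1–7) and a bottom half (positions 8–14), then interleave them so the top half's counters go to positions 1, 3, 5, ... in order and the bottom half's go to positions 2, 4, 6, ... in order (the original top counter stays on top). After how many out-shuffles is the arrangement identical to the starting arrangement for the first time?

The out-shuffle permutes the 14 positions with cycle lengths [1, 1, 12].
Every counter is home exactly when every cycle has completed a whole number of laps, i.e. after lcm(1, 12) = 12 out-shuffles.

12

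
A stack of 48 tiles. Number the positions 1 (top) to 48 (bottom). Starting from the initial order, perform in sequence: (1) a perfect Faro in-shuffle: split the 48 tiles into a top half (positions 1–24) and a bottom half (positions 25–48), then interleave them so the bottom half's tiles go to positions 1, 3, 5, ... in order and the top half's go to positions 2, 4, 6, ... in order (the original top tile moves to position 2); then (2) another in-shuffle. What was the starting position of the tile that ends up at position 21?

Undo the operations in reverse order, starting from position 21:
  undo op 2 (in-shuffle, from bottom half): 21 ← 35
  undo op 1 (in-shuffle, from bottom half): 35 ← 42
So the tile at position 21 came from original position 42.

42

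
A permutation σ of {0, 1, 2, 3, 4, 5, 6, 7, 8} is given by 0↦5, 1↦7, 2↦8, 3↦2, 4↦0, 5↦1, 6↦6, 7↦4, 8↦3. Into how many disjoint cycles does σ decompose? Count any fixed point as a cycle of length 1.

3

Cycle decomposition: (0 5 1 7 4) (2 8 3) (6).
3 cycles.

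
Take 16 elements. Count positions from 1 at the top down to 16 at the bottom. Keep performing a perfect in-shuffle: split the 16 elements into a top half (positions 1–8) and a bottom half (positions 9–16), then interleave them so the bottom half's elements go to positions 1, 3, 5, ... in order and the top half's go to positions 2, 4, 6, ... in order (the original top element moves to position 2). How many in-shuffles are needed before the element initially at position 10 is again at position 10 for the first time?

8

Follow position 10 under repeated in-shuffles:
10 → 3 → 6 → 12 → 7 → 14 → 11 → 5 → 10
It first returns after 8 in-shuffles.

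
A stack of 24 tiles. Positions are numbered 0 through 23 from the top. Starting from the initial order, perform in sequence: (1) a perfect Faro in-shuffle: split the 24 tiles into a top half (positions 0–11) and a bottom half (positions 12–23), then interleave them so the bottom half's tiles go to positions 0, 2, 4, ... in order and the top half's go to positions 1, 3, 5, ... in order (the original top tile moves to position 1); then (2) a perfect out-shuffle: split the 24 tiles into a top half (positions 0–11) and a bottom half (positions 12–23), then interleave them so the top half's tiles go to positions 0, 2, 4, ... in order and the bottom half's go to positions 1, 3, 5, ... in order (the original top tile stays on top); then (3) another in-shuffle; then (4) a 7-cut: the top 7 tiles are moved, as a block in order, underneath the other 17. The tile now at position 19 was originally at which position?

Undo the operations in reverse order, starting from position 19:
  undo op 4 (cut 7): 19 ← 2
  undo op 3 (in-shuffle, from bottom half): 2 ← 13
  undo op 2 (out-shuffle, from bottom half): 13 ← 18
  undo op 1 (in-shuffle, from bottom half): 18 ← 21
So the tile at position 19 came from original position 21.

21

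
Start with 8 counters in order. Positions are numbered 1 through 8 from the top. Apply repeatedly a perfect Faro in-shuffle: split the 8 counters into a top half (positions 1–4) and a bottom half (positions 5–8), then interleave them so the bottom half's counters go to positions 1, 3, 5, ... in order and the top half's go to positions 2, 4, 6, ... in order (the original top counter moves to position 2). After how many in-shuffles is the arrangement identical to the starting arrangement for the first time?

The in-shuffle permutes the 8 positions with cycle lengths [2, 6].
Every counter is home exactly when every cycle has completed a whole number of laps, i.e. after lcm(2, 6) = 6 in-shuffles.

6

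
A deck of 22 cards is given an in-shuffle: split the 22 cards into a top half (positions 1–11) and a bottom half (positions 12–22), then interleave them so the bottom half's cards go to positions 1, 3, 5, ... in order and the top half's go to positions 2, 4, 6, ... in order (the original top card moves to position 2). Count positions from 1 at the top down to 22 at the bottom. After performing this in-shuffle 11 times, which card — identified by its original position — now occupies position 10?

Work backwards from position 10, undoing one in-shuffle at a time:
10 ← 5 ← 14 ← 7 ← 15 ← 19 ← 21 ← 22 ← 11 ← 17 ← 20 ← 10
So the card now at position 10 started at position 10.

10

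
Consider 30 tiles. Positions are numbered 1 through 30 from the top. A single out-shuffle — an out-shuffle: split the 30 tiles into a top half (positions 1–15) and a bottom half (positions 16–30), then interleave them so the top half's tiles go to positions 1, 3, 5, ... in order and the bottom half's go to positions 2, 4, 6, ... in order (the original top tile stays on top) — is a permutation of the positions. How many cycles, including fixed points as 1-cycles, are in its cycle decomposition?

3

Trace each unvisited position around until it returns:
(1) (2 3 5 9 17 4 ... len 28) (30)
3 cycles in total.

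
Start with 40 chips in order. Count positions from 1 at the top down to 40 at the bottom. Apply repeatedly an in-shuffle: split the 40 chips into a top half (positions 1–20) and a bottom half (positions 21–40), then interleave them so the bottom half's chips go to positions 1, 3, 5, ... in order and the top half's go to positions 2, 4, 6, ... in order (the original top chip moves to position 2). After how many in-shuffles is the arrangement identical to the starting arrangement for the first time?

The in-shuffle permutes the 40 positions with cycle lengths [20, 20].
Every chip is home exactly when every cycle has completed a whole number of laps, i.e. after lcm(20) = 20 in-shuffles.

20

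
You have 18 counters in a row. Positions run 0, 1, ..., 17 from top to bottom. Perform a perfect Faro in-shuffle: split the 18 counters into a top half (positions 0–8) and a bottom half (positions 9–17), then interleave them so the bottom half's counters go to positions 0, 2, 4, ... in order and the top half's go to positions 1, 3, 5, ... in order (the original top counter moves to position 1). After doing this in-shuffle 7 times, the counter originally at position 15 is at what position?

Track the counter's position through each in-shuffle:
15 → 12 → 6 → 13 → 8 → 17 → 16 → 14

14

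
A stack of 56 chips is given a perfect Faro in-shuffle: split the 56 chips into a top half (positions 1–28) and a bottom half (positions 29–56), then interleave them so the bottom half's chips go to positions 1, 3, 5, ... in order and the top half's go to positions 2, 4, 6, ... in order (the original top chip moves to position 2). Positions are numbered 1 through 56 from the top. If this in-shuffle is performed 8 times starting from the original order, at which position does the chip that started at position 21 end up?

Track the chip's position through each in-shuffle:
21 → 42 → 27 → 54 → 51 → 45 → 33 → 9 → 18

18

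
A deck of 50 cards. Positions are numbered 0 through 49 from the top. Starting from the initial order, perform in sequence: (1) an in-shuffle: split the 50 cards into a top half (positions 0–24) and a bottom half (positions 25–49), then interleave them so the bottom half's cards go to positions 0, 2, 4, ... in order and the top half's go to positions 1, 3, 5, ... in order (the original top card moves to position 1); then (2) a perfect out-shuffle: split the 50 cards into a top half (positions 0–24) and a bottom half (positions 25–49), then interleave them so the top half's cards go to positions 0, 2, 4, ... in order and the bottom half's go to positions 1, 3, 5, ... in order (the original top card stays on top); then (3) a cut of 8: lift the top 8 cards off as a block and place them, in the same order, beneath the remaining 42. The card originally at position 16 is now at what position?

9

Track the card from position 16 forward through each operation:
  after op 1 (in-shuffle): 16 → 33
  after op 2 (out-shuffle): 33 → 17
  after op 3 (cut 8): 17 → 9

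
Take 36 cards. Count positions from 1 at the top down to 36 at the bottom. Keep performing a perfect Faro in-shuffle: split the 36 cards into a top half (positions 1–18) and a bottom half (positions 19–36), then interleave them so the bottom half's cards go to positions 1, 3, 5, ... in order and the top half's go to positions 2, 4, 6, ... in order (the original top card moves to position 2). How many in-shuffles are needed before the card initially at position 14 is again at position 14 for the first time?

36

Follow position 14 under repeated in-shuffles:
14 → 28 → 19 → 1 → 2 → 4 → 8 → 16 → ... → 14 (length 36)
It first returns after 36 in-shuffles.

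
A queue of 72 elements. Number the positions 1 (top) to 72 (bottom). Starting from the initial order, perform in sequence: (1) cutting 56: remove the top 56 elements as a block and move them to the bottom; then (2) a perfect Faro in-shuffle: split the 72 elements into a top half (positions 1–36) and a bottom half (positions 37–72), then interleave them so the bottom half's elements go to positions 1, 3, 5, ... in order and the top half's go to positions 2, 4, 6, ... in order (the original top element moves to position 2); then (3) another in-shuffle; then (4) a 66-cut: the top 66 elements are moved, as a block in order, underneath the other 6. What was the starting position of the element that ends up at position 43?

Undo the operations in reverse order, starting from position 43:
  undo op 4 (cut 66): 43 ← 37
  undo op 3 (in-shuffle, from bottom half): 37 ← 55
  undo op 2 (in-shuffle, from bottom half): 55 ← 64
  undo op 1 (cut 56): 64 ← 48
So the element at position 43 came from original position 48.

48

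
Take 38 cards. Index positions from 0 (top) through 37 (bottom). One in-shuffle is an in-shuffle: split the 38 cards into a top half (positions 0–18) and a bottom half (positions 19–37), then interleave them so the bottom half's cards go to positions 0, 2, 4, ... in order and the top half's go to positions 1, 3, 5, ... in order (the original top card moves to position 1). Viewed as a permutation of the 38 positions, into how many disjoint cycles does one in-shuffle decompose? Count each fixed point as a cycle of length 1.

4

Trace each unvisited position around until it returns:
(0 1 3 7 15 31 ... len 12) (2 5 11 23 8 17 ... len 12) (6 13 27 16 33 28 ... len 12) (12 25)
4 cycles in total.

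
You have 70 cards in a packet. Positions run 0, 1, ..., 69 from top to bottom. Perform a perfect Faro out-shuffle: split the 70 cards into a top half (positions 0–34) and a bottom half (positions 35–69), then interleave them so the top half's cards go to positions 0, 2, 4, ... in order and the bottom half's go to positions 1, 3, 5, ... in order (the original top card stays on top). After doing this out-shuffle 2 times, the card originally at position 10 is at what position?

Track the card's position through each out-shuffle:
10 → 20 → 40

40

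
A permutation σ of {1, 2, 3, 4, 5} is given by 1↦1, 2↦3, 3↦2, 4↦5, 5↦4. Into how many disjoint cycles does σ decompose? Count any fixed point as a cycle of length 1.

Cycle decomposition: (1) (2 3) (4 5).
3 cycles.

3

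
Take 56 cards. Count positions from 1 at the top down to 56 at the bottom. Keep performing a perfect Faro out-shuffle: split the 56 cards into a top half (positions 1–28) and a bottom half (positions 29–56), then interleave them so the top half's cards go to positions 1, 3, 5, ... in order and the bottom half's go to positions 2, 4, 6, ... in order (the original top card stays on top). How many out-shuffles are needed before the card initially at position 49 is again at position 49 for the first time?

Follow position 49 under repeated out-shuffles:
49 → 42 → 28 → 55 → 54 → 52 → 48 → 40 → 24 → 47 → 38 → 20 → 39 → 22 → 43 → 30 → 4 → 7 → 13 → 25 → 49
It first returns after 20 out-shuffles.

20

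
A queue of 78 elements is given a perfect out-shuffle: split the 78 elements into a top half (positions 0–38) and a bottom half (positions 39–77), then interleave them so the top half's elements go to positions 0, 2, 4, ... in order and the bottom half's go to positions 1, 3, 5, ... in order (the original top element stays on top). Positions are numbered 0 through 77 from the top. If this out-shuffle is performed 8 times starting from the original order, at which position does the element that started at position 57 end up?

39

Track the element's position through each out-shuffle:
57 → 37 → 74 → 71 → 65 → 53 → 29 → 58 → 39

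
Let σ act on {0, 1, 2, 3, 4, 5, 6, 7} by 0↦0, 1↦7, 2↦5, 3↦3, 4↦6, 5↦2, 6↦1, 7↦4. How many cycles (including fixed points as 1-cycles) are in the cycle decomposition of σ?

Cycle decomposition: (0) (1 7 4 6) (2 5) (3).
4 cycles.

4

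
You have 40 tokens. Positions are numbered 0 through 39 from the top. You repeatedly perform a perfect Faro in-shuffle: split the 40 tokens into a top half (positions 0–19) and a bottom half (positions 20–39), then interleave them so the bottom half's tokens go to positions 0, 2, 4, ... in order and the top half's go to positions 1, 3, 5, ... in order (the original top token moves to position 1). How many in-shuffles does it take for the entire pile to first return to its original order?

20

The in-shuffle permutes the 40 positions with cycle lengths [20, 20].
Every token is home exactly when every cycle has completed a whole number of laps, i.e. after lcm(20) = 20 in-shuffles.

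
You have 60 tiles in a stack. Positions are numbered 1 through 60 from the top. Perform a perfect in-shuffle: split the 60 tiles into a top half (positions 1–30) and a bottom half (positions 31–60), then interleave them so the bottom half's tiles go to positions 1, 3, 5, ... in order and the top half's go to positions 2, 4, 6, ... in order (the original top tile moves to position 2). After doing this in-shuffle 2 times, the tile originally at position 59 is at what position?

Track the tile's position through each in-shuffle:
59 → 57 → 53

53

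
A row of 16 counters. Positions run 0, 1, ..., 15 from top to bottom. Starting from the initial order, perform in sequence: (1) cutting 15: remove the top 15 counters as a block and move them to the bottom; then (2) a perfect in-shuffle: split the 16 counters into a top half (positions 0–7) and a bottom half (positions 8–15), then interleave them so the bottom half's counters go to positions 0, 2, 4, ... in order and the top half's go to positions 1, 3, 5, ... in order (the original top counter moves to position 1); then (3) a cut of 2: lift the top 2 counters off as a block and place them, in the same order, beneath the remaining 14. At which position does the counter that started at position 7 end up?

14

Track the counter from position 7 forward through each operation:
  after op 1 (cut 15): 7 → 8
  after op 2 (in-shuffle): 8 → 0
  after op 3 (cut 2): 0 → 14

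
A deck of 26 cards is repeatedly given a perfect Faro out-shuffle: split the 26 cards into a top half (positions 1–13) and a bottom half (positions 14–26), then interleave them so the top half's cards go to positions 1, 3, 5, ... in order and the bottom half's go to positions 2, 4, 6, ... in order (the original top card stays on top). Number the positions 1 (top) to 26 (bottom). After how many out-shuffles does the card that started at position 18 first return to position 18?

Follow position 18 under repeated out-shuffles:
18 → 10 → 19 → 12 → 23 → 20 → 14 → 2 → 3 → 5 → 9 → 17 → 8 → 15 → 4 → 7 → 13 → 25 → 24 → 22 → 18
It first returns after 20 out-shuffles.

20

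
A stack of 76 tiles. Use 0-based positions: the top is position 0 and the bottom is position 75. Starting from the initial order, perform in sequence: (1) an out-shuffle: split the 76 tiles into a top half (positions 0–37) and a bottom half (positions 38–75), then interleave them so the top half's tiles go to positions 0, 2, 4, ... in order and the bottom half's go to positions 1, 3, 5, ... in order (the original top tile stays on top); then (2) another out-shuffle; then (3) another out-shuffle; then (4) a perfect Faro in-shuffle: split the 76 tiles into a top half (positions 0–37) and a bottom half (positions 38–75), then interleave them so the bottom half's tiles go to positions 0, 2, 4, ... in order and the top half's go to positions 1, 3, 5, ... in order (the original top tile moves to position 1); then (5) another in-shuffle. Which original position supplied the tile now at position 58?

51

Undo the operations in reverse order, starting from position 58:
  undo op 5 (in-shuffle, from bottom half): 58 ← 67
  undo op 4 (in-shuffle, from top half): 67 ← 33
  undo op 3 (out-shuffle, from bottom half): 33 ← 54
  undo op 2 (out-shuffle, from top half): 54 ← 27
  undo op 1 (out-shuffle, from bottom half): 27 ← 51
So the tile at position 58 came from original position 51.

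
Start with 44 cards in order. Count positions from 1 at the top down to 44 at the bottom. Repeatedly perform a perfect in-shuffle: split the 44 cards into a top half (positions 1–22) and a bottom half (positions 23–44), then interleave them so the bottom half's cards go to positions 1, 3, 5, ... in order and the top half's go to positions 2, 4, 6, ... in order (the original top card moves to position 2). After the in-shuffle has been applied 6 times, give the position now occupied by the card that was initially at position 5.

Track the card's position through each in-shuffle:
5 → 10 → 20 → 40 → 35 → 25 → 5

5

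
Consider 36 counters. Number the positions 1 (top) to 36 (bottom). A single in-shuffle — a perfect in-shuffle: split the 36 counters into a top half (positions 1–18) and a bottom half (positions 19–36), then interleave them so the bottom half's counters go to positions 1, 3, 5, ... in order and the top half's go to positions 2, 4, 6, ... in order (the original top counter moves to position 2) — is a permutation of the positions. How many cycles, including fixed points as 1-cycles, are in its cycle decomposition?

Trace each unvisited position around until it returns:
(1 2 4 8 16 32 ... len 36)
1 cycle in total.

1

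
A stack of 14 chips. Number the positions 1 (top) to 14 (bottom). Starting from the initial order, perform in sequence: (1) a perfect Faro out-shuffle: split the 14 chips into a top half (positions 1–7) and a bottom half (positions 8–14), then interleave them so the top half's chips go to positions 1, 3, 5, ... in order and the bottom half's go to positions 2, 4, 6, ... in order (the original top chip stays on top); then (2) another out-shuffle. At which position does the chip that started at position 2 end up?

5

Track the chip from position 2 forward through each operation:
  after op 1 (out-shuffle): 2 → 3
  after op 2 (out-shuffle): 3 → 5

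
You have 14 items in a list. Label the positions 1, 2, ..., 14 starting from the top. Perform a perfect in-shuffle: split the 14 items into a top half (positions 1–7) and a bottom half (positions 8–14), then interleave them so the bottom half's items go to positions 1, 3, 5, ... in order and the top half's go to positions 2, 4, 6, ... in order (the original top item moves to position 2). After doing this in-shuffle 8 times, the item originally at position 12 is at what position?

12

Track the item's position through each in-shuffle:
12 → 9 → 3 → 6 → 12 → 9 → 3 → 6 → 12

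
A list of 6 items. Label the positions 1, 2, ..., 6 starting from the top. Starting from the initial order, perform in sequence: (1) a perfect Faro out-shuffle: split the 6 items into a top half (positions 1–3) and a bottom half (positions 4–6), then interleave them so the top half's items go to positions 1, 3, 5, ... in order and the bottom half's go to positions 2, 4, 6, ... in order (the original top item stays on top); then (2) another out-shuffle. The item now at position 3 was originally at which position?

4

Undo the operations in reverse order, starting from position 3:
  undo op 2 (out-shuffle, from top half): 3 ← 2
  undo op 1 (out-shuffle, from bottom half): 2 ← 4
So the item at position 3 came from original position 4.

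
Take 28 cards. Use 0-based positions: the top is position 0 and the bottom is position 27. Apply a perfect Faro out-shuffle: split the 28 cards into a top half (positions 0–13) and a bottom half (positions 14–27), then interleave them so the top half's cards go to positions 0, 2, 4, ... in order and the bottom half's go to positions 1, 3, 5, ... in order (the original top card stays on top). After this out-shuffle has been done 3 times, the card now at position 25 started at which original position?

Work backwards from position 25, undoing one out-shuffle at a time:
25 ← 26 ← 13 ← 20
So the card now at position 25 started at position 20.

20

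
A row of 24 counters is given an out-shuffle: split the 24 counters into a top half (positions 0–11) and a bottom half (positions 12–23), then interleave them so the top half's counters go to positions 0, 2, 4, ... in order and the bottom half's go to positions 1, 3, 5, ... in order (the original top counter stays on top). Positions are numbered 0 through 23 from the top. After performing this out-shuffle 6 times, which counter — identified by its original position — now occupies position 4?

Work backwards from position 4, undoing one out-shuffle at a time:
4 ← 2 ← 1 ← 12 ← 6 ← 3 ← 13
So the counter now at position 4 started at position 13.

13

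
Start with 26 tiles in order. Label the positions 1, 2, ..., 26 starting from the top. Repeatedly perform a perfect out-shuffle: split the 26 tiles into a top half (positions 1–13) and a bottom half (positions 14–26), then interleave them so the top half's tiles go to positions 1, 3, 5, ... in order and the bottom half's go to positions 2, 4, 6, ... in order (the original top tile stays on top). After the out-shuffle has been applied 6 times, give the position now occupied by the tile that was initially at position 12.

5

Track the tile's position through each out-shuffle:
12 → 23 → 20 → 14 → 2 → 3 → 5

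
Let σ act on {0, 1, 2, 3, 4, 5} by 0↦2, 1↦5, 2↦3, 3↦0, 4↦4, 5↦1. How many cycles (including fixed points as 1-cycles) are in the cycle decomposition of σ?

Cycle decomposition: (0 2 3) (1 5) (4).
3 cycles.

3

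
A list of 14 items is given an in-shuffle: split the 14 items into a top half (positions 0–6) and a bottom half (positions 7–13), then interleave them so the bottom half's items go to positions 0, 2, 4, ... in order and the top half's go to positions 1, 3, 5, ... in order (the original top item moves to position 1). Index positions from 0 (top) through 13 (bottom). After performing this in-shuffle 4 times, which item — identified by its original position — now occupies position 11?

11

Work backwards from position 11, undoing one in-shuffle at a time:
11 ← 5 ← 2 ← 8 ← 11
So the item now at position 11 started at position 11.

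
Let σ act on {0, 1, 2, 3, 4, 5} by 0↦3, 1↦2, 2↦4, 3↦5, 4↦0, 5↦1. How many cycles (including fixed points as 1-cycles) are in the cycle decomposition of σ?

1

Cycle decomposition: (0 3 5 1 2 4).
1 cycle.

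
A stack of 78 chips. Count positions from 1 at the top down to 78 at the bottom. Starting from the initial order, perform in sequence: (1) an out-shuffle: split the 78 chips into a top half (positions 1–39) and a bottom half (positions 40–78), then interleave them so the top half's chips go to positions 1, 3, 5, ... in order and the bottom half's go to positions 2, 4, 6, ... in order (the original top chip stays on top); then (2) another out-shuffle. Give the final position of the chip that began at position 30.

40

Track the chip from position 30 forward through each operation:
  after op 1 (out-shuffle): 30 → 59
  after op 2 (out-shuffle): 59 → 40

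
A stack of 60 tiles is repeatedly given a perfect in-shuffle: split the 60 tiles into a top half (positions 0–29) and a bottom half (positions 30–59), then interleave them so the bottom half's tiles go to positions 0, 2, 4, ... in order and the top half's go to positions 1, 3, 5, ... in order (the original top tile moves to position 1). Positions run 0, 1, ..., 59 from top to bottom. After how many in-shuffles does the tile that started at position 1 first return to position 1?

60

Follow position 1 under repeated in-shuffles:
1 → 3 → 7 → 15 → 31 → 2 → 5 → 11 → ... → 1 (length 60)
It first returns after 60 in-shuffles.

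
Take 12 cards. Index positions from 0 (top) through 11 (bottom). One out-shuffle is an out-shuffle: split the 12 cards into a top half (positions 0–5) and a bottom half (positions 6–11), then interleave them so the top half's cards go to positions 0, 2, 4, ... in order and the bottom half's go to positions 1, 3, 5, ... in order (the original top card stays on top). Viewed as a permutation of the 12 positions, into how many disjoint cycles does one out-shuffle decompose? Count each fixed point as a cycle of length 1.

3

Trace each unvisited position around until it returns:
(0) (1 2 4 8 5 10 9 7 3 6) (11)
3 cycles in total.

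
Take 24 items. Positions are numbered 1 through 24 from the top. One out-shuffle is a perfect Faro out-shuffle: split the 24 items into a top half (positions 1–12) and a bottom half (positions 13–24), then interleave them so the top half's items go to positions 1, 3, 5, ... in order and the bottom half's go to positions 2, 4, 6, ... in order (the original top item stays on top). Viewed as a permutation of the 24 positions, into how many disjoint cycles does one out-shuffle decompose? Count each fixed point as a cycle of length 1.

Trace each unvisited position around until it returns:
(1) (2 3 5 9 17 10 ... len 11) (6 11 21 18 12 23 ... len 11) (24)
4 cycles in total.

4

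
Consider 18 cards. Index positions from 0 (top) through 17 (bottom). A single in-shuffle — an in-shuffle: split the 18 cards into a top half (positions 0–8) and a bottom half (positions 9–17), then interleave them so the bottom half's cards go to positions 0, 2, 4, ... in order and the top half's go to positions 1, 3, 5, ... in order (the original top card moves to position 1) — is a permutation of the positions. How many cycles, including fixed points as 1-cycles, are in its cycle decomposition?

1

Trace each unvisited position around until it returns:
(0 1 3 7 15 12 ... len 18)
1 cycle in total.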